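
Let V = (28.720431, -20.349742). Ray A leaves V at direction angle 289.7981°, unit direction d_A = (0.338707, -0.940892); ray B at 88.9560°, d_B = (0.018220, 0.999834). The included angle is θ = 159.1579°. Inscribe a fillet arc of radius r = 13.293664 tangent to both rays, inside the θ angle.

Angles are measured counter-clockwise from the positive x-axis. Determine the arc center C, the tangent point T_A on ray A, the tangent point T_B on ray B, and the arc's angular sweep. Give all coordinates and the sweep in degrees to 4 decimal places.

bisector direction at 9.3770° = (0.986638,0.162931)
center distance |VC| = r/sin(θ/2) = 13.293664/sin(79.5790°) = 13.516620
C = V + |VC|·bis = (42.0564,-18.1475)
T_A = V + ((C−V)·d_A)·d_A = V + 2.4449·d_A = (29.5485,-22.6501)
T_B = V + ((C−V)·d_B)·d_B = V + 2.4449·d_B = (28.7650,-17.9053)
sweep = 180° − θ = 20.8421°

center=(42.0564,-18.1475) T_A=(29.5485,-22.6501) T_B=(28.7650,-17.9053) sweep=20.8421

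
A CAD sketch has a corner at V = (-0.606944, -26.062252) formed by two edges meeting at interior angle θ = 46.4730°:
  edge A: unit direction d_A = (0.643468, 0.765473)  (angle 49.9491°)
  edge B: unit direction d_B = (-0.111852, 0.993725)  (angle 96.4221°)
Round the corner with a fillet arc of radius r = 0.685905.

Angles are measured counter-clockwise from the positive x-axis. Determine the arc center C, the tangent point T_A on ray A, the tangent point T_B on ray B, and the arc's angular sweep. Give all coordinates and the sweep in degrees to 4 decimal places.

center=(-0.1040,-24.3980) T_A=(0.4210,-24.8394) T_B=(-0.7856,-24.4748) sweep=133.5270

bisector direction at 73.1856° = (0.289272,0.957247)
center distance |VC| = r/sin(θ/2) = 0.685905/sin(23.2365°) = 1.738549
C = V + |VC|·bis = (-0.1040,-24.3980)
T_A = V + ((C−V)·d_A)·d_A = V + 1.5975·d_A = (0.4210,-24.8394)
T_B = V + ((C−V)·d_B)·d_B = V + 1.5975·d_B = (-0.7856,-24.4748)
sweep = 180° − θ = 133.5270°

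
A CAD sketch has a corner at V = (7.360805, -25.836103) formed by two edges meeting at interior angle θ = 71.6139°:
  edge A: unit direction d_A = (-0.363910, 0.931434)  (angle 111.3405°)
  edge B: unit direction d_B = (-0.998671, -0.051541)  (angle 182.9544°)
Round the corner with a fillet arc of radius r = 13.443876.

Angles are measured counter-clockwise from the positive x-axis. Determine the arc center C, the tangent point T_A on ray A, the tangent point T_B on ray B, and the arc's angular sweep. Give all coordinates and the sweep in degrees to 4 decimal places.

bisector direction at 147.1474° = (-0.840069,0.542479)
center distance |VC| = r/sin(θ/2) = 13.443876/sin(35.8070°) = 22.978783
C = V + |VC|·bis = (-11.9430,-13.3706)
T_A = V + ((C−V)·d_A)·d_A = V + 18.6356·d_A = (0.5791,-8.4782)
T_B = V + ((C−V)·d_B)·d_B = V + 18.6356·d_B = (-11.2501,-26.7966)
sweep = 180° − θ = 108.3861°

center=(-11.9430,-13.3706) T_A=(0.5791,-8.4782) T_B=(-11.2501,-26.7966) sweep=108.3861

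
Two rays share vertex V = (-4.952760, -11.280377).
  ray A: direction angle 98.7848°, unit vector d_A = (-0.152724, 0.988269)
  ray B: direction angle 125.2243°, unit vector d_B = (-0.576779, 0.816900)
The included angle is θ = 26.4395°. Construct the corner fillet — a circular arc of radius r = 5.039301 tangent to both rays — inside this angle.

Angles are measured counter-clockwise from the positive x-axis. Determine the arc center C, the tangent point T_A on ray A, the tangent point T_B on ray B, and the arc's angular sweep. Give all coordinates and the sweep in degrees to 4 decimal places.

bisector direction at 112.0046° = (-0.374680,0.927154)
center distance |VC| = r/sin(θ/2) = 5.039301/sin(13.2197°) = 22.035853
C = V + |VC|·bis = (-13.2092,9.1503)
T_A = V + ((C−V)·d_A)·d_A = V + 21.4519·d_A = (-8.2290,9.9199)
T_B = V + ((C−V)·d_B)·d_B = V + 21.4519·d_B = (-17.3258,6.2437)
sweep = 180° − θ = 153.5605°

center=(-13.2092,9.1503) T_A=(-8.2290,9.9199) T_B=(-17.3258,6.2437) sweep=153.5605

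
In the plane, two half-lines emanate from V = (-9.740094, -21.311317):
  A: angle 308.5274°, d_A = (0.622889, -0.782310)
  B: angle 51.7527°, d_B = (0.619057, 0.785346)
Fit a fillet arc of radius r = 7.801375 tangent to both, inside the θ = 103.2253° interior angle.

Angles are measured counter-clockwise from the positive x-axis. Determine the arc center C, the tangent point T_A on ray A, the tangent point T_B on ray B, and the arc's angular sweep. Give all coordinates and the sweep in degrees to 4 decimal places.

center=(0.2128,-21.2870) T_A=(-5.8903,-26.1464) T_B=(-5.9140,-16.4575) sweep=76.7747

bisector direction at 0.1400° = (0.999997,0.002444)
center distance |VC| = r/sin(θ/2) = 7.801375/sin(51.6127°) = 9.952884
C = V + |VC|·bis = (0.2128,-21.2870)
T_A = V + ((C−V)·d_A)·d_A = V + 6.1805·d_A = (-5.8903,-26.1464)
T_B = V + ((C−V)·d_B)·d_B = V + 6.1805·d_B = (-5.9140,-16.4575)
sweep = 180° − θ = 76.7747°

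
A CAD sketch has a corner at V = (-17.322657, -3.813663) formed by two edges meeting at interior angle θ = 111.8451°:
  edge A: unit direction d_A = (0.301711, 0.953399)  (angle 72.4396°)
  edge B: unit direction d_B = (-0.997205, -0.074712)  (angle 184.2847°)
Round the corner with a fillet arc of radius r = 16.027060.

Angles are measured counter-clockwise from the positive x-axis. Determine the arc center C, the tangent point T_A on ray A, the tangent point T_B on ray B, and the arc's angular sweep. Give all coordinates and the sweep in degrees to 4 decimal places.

bisector direction at 128.3622° = (-0.620630,0.784104)
center distance |VC| = r/sin(θ/2) = 16.027060/sin(55.9226°) = 19.349788
C = V + |VC|·bis = (-29.3317,11.3586)
T_A = V + ((C−V)·d_A)·d_A = V + 10.8419·d_A = (-14.0515,6.5230)
T_B = V + ((C−V)·d_B)·d_B = V + 10.8419·d_B = (-28.1343,-4.6237)
sweep = 180° − θ = 68.1549°

center=(-29.3317,11.3586) T_A=(-14.0515,6.5230) T_B=(-28.1343,-4.6237) sweep=68.1549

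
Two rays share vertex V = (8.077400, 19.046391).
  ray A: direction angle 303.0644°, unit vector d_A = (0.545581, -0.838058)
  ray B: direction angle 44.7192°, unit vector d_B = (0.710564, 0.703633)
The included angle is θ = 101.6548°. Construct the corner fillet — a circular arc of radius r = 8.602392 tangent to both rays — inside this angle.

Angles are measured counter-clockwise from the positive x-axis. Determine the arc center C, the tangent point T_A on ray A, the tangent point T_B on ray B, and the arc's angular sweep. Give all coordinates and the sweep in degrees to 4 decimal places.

center=(19.1107,17.8657) T_A=(11.9014,13.1724) T_B=(13.0578,23.9782) sweep=78.3452

bisector direction at 353.8918° = (0.994323,-0.106406)
center distance |VC| = r/sin(θ/2) = 8.602392/sin(50.8274°) = 11.096329
C = V + |VC|·bis = (19.1107,17.8657)
T_A = V + ((C−V)·d_A)·d_A = V + 7.0091·d_A = (11.9014,13.1724)
T_B = V + ((C−V)·d_B)·d_B = V + 7.0091·d_B = (13.0578,23.9782)
sweep = 180° − θ = 78.3452°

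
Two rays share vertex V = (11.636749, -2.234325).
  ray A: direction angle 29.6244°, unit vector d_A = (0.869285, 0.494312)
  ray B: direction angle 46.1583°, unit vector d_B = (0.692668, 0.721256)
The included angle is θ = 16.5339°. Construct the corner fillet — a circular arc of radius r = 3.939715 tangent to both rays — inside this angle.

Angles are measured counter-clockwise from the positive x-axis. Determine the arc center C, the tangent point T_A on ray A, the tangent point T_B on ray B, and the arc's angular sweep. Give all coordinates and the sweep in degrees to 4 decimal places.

center=(33.2602,14.5938) T_A=(35.2076,11.1691) T_B=(30.4186,17.3227) sweep=163.4661

bisector direction at 37.8914° = (0.789177,0.614166)
center distance |VC| = r/sin(θ/2) = 3.939715/sin(8.2669°) = 27.399968
C = V + |VC|·bis = (33.2602,14.5938)
T_A = V + ((C−V)·d_A)·d_A = V + 27.1153·d_A = (35.2076,11.1691)
T_B = V + ((C−V)·d_B)·d_B = V + 27.1153·d_B = (30.4186,17.3227)
sweep = 180° − θ = 163.4661°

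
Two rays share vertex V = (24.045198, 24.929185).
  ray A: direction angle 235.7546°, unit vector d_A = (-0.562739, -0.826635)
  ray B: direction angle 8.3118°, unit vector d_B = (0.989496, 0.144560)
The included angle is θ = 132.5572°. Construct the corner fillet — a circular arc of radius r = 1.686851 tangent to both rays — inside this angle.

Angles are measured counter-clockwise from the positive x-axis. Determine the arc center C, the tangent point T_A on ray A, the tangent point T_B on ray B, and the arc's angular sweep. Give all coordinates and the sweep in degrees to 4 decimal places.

bisector direction at 302.0332° = (0.530411,-0.847741)
center distance |VC| = r/sin(θ/2) = 1.686851/sin(66.2786°) = 1.842521
C = V + |VC|·bis = (25.0225,23.3672)
T_A = V + ((C−V)·d_A)·d_A = V + 0.7412·d_A = (23.6281,24.3165)
T_B = V + ((C−V)·d_B)·d_B = V + 0.7412·d_B = (24.7786,25.0363)
sweep = 180° − θ = 47.4428°

center=(25.0225,23.3672) T_A=(23.6281,24.3165) T_B=(24.7786,25.0363) sweep=47.4428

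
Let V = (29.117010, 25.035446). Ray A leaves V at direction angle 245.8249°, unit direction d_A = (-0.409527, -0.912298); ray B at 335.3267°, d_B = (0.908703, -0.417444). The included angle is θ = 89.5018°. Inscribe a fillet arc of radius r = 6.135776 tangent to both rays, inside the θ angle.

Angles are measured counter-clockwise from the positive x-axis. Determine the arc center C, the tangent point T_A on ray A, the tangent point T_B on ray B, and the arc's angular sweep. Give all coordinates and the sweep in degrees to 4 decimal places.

bisector direction at 290.5758° = (0.351446,-0.936208)
center distance |VC| = r/sin(θ/2) = 6.135776/sin(44.7509°) = 8.715271
C = V + |VC|·bis = (32.1800,16.8761)
T_A = V + ((C−V)·d_A)·d_A = V + 6.1894·d_A = (26.5823,19.3889)
T_B = V + ((C−V)·d_B)·d_B = V + 6.1894·d_B = (34.7413,22.4517)
sweep = 180° − θ = 90.4982°

center=(32.1800,16.8761) T_A=(26.5823,19.3889) T_B=(34.7413,22.4517) sweep=90.4982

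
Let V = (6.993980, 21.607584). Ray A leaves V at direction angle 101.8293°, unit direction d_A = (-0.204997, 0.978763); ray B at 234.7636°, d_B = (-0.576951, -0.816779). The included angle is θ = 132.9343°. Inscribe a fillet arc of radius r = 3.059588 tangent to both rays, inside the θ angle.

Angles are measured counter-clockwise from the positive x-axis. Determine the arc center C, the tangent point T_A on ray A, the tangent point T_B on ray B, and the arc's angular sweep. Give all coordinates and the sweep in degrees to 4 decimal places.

center=(3.7262,22.2845) T_A=(6.7208,22.9117) T_B=(6.2252,20.5193) sweep=47.0657

bisector direction at 168.2965° = (-0.979210,0.202848)
center distance |VC| = r/sin(θ/2) = 3.059588/sin(66.4672°) = 3.337133
C = V + |VC|·bis = (3.7262,22.2845)
T_A = V + ((C−V)·d_A)·d_A = V + 1.3324·d_A = (6.7208,22.9117)
T_B = V + ((C−V)·d_B)·d_B = V + 1.3324·d_B = (6.2252,20.5193)
sweep = 180° − θ = 47.0657°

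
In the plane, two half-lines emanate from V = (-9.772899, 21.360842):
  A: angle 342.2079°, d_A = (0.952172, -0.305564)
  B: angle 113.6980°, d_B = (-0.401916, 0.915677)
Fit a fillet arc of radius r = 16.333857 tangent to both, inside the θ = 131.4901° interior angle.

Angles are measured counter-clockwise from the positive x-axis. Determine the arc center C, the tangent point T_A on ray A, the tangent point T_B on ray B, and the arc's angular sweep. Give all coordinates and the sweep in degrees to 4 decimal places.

center=(2.2257,34.6647) T_A=(-2.7653,19.1120) T_B=(-12.7308,28.0998) sweep=48.5099

bisector direction at 47.9529° = (0.669741,0.742595)
center distance |VC| = r/sin(θ/2) = 16.333857/sin(65.7451°) = 17.915302
C = V + |VC|·bis = (2.2257,34.6647)
T_A = V + ((C−V)·d_A)·d_A = V + 7.3596·d_A = (-2.7653,19.1120)
T_B = V + ((C−V)·d_B)·d_B = V + 7.3596·d_B = (-12.7308,28.0998)
sweep = 180° − θ = 48.5099°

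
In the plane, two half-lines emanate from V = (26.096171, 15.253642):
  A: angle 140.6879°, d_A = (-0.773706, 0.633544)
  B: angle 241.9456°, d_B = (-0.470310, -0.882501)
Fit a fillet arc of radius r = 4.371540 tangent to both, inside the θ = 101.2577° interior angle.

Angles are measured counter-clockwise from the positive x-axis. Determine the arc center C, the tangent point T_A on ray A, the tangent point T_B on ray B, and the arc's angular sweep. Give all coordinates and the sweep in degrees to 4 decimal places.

bisector direction at 191.3168° = (-0.980557,-0.196233)
center distance |VC| = r/sin(θ/2) = 4.371540/sin(50.6288°) = 5.654903
C = V + |VC|·bis = (20.5512,14.1440)
T_A = V + ((C−V)·d_A)·d_A = V + 3.5871·d_A = (23.3208,17.5263)
T_B = V + ((C−V)·d_B)·d_B = V + 3.5871·d_B = (24.4091,12.0880)
sweep = 180° − θ = 78.7423°

center=(20.5512,14.1440) T_A=(23.3208,17.5263) T_B=(24.4091,12.0880) sweep=78.7423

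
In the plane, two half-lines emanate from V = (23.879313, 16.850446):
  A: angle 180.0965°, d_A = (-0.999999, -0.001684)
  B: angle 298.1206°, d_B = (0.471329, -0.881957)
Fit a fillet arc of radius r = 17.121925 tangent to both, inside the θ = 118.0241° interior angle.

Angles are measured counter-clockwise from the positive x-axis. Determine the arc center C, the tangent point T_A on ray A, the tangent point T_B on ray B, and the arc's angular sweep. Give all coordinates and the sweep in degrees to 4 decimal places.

bisector direction at 239.1086° = (-0.513413,-0.858142)
center distance |VC| = r/sin(θ/2) = 17.121925/sin(59.0121°) = 19.972486
C = V + |VC|·bis = (13.6252,-0.2888)
T_A = V + ((C−V)·d_A)·d_A = V + 10.2830·d_A = (13.5963,16.8331)
T_B = V + ((C−V)·d_B)·d_B = V + 10.2830·d_B = (28.7260,7.7813)
sweep = 180° − θ = 61.9759°

center=(13.6252,-0.2888) T_A=(13.5963,16.8331) T_B=(28.7260,7.7813) sweep=61.9759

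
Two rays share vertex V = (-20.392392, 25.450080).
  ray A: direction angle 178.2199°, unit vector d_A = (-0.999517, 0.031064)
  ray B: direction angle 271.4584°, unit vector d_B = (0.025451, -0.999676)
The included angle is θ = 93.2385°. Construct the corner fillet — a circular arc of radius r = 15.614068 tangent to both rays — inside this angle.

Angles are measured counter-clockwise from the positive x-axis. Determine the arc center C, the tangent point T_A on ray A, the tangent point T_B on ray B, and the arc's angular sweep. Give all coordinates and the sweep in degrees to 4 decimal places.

bisector direction at 224.8392° = (-0.709089,-0.705119)
center distance |VC| = r/sin(θ/2) = 15.614068/sin(46.6193°) = 21.483146
C = V + |VC|·bis = (-35.6259,10.3019)
T_A = V + ((C−V)·d_A)·d_A = V + 14.7556·d_A = (-35.1408,25.9084)
T_B = V + ((C−V)·d_B)·d_B = V + 14.7556·d_B = (-20.0168,10.6993)
sweep = 180° − θ = 86.7615°

center=(-35.6259,10.3019) T_A=(-35.1408,25.9084) T_B=(-20.0168,10.6993) sweep=86.7615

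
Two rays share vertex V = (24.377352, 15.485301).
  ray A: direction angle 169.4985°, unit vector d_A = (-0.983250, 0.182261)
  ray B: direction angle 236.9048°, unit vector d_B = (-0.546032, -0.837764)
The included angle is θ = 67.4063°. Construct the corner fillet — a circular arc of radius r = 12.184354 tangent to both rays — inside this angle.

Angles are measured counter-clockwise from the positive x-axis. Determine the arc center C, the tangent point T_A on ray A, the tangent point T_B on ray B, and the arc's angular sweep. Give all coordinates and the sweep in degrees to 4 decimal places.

center=(4.1951,6.8345) T_A=(6.4158,18.8148) T_B=(14.4027,0.1814) sweep=112.5937

bisector direction at 203.2017° = (-0.919124,-0.393968)
center distance |VC| = r/sin(θ/2) = 12.184354/sin(33.7032°) = 21.958136
C = V + |VC|·bis = (4.1951,6.8345)
T_A = V + ((C−V)·d_A)·d_A = V + 18.2675·d_A = (6.4158,18.8148)
T_B = V + ((C−V)·d_B)·d_B = V + 18.2675·d_B = (14.4027,0.1814)
sweep = 180° − θ = 112.5937°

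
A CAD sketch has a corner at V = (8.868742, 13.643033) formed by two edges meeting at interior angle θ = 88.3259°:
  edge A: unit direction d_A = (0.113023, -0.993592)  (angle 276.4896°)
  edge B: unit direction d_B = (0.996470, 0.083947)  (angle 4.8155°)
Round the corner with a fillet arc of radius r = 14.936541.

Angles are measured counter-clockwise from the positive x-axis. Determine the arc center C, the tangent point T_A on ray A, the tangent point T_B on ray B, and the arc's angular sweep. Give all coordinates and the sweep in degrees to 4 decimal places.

bisector direction at 320.6526° = (0.773315,-0.634022)
center distance |VC| = r/sin(θ/2) = 14.936541/sin(44.1630°) = 21.438943
C = V + |VC|·bis = (25.4478,0.0503)
T_A = V + ((C−V)·d_A)·d_A = V + 15.3795·d_A = (10.6070,-1.6379)
T_B = V + ((C−V)·d_B)·d_B = V + 15.3795·d_B = (24.1939,14.9341)
sweep = 180° − θ = 91.6741°

center=(25.4478,0.0503) T_A=(10.6070,-1.6379) T_B=(24.1939,14.9341) sweep=91.6741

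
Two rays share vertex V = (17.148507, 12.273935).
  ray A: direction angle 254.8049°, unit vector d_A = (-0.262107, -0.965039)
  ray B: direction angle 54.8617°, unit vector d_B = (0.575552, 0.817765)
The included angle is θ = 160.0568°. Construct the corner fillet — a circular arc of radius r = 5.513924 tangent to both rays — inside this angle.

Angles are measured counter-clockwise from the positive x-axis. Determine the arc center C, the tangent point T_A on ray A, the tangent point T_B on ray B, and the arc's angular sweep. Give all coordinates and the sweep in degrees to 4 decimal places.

center=(22.2156,9.8932) T_A=(16.8944,11.3384) T_B=(17.7065,13.0667) sweep=19.9432

bisector direction at 334.8333° = (0.905074,-0.425253)
center distance |VC| = r/sin(θ/2) = 5.513924/sin(80.0284°) = 5.598497
C = V + |VC|·bis = (22.2156,9.8932)
T_A = V + ((C−V)·d_A)·d_A = V + 0.9694·d_A = (16.8944,11.3384)
T_B = V + ((C−V)·d_B)·d_B = V + 0.9694·d_B = (17.7065,13.0667)
sweep = 180° − θ = 19.9432°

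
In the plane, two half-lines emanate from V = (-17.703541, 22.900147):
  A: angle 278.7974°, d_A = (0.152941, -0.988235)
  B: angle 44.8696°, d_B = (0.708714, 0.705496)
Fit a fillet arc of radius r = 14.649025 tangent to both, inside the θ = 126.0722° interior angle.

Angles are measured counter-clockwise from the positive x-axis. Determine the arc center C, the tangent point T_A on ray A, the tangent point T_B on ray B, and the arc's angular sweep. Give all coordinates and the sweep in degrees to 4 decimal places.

center=(-2.0871,17.7758) T_A=(-16.5638,15.5354) T_B=(-12.4219,28.1578) sweep=53.9278

bisector direction at 341.8335° = (0.950155,-0.311779)
center distance |VC| = r/sin(θ/2) = 14.649025/sin(63.0361°) = 16.435712
C = V + |VC|·bis = (-2.0871,17.7758)
T_A = V + ((C−V)·d_A)·d_A = V + 7.4524·d_A = (-16.5638,15.5354)
T_B = V + ((C−V)·d_B)·d_B = V + 7.4524·d_B = (-12.4219,28.1578)
sweep = 180° − θ = 53.9278°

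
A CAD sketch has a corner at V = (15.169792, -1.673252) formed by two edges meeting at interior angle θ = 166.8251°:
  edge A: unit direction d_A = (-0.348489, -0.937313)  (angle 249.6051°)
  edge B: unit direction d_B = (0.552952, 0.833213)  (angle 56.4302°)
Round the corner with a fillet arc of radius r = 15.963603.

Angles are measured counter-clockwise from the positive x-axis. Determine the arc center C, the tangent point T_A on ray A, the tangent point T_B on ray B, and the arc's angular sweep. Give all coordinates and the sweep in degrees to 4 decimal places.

bisector direction at 333.0177° = (0.891146,-0.453716)
center distance |VC| = r/sin(θ/2) = 15.963603/sin(83.4125°) = 16.069696
C = V + |VC|·bis = (29.4902,-8.9643)
T_A = V + ((C−V)·d_A)·d_A = V + 1.8435·d_A = (14.5274,-3.4012)
T_B = V + ((C−V)·d_B)·d_B = V + 1.8435·d_B = (16.1892,-0.1372)
sweep = 180° − θ = 13.1749°

center=(29.4902,-8.9643) T_A=(14.5274,-3.4012) T_B=(16.1892,-0.1372) sweep=13.1749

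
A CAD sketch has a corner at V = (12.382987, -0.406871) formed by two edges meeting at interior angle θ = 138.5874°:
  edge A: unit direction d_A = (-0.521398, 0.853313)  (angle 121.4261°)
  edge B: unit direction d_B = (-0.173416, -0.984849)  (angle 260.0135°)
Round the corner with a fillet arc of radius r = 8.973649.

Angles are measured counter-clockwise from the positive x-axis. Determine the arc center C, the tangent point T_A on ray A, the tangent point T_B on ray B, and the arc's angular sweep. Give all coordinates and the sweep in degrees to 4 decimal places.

bisector direction at 190.7198° = (-0.982549,-0.186006)
center distance |VC| = r/sin(θ/2) = 8.973649/sin(69.2937°) = 9.593329
C = V + |VC|·bis = (2.9571,-2.1913)
T_A = V + ((C−V)·d_A)·d_A = V + 3.3920·d_A = (10.6144,2.4876)
T_B = V + ((C−V)·d_B)·d_B = V + 3.3920·d_B = (11.7948,-3.7475)
sweep = 180° − θ = 41.4126°

center=(2.9571,-2.1913) T_A=(10.6144,2.4876) T_B=(11.7948,-3.7475) sweep=41.4126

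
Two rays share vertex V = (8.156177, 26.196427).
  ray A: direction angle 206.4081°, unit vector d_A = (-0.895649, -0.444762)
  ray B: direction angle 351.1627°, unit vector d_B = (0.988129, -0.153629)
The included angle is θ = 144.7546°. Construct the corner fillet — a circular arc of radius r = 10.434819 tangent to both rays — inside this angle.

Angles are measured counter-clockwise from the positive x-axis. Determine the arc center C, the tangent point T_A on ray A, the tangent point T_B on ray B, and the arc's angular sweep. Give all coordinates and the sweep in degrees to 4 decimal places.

center=(9.8284,15.3763) T_A=(5.1874,24.7222) T_B=(11.4315,25.6872) sweep=35.2454

bisector direction at 278.7854° = (0.152734,-0.988267)
center distance |VC| = r/sin(θ/2) = 10.434819/sin(72.3773°) = 10.948629
C = V + |VC|·bis = (9.8284,15.3763)
T_A = V + ((C−V)·d_A)·d_A = V + 3.3147·d_A = (5.1874,24.7222)
T_B = V + ((C−V)·d_B)·d_B = V + 3.3147·d_B = (11.4315,25.6872)
sweep = 180° − θ = 35.2454°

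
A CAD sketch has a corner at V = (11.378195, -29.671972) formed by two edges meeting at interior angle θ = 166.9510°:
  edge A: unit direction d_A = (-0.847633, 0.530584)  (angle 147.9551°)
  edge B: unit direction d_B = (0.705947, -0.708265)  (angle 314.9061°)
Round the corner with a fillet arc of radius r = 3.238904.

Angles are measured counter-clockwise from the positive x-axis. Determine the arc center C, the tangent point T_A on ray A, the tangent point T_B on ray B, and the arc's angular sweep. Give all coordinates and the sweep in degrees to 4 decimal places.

bisector direction at 231.4306° = (-0.623462,-0.781854)
center distance |VC| = r/sin(θ/2) = 3.238904/sin(83.4755°) = 3.260018
C = V + |VC|·bis = (9.3457,-32.2208)
T_A = V + ((C−V)·d_A)·d_A = V + 0.3704·d_A = (11.0642,-29.4754)
T_B = V + ((C−V)·d_B)·d_B = V + 0.3704·d_B = (11.6397,-29.9343)
sweep = 180° − θ = 13.0490°

center=(9.3457,-32.2208) T_A=(11.0642,-29.4754) T_B=(11.6397,-29.9343) sweep=13.0490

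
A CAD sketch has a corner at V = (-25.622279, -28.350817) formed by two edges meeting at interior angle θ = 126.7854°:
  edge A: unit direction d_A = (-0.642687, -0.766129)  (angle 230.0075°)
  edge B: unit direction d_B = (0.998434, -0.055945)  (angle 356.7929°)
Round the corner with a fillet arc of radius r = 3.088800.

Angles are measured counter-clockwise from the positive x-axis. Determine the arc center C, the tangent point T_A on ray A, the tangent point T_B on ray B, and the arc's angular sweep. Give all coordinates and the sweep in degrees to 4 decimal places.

center=(-24.2503,-31.5213) T_A=(-26.6167,-29.5362) T_B=(-24.0775,-28.4374) sweep=53.2146

bisector direction at 293.4002° = (0.397151,-0.917753)
center distance |VC| = r/sin(θ/2) = 3.088800/sin(63.3927°) = 3.454658
C = V + |VC|·bis = (-24.2503,-31.5213)
T_A = V + ((C−V)·d_A)·d_A = V + 1.5472·d_A = (-26.6167,-29.5362)
T_B = V + ((C−V)·d_B)·d_B = V + 1.5472·d_B = (-24.0775,-28.4374)
sweep = 180° − θ = 53.2146°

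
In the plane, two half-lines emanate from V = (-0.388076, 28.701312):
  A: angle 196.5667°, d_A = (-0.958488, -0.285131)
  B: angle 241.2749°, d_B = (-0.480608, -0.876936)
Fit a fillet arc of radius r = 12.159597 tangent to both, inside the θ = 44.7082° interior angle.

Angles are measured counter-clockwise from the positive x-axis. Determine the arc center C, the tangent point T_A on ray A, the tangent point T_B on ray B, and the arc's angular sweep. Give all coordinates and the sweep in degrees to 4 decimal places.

bisector direction at 218.9208° = (-0.778015,-0.628246)
center distance |VC| = r/sin(θ/2) = 12.159597/sin(22.3541°) = 31.971209
C = V + |VC|·bis = (-25.2622,8.6155)
T_A = V + ((C−V)·d_A)·d_A = V + 29.5686·d_A = (-28.7292,20.2704)
T_B = V + ((C−V)·d_B)·d_B = V + 29.5686·d_B = (-14.5990,2.7715)
sweep = 180° − θ = 135.2918°

center=(-25.2622,8.6155) T_A=(-28.7292,20.2704) T_B=(-14.5990,2.7715) sweep=135.2918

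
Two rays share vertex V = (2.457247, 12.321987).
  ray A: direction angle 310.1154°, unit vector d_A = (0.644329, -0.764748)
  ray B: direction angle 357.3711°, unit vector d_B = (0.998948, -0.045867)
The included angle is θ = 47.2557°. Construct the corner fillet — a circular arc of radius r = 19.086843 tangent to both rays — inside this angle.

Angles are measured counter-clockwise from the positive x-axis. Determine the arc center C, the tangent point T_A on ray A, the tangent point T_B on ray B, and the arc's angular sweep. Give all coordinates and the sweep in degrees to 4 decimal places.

bisector direction at 333.7433° = (0.896821,-0.442394)
center distance |VC| = r/sin(θ/2) = 19.086843/sin(23.6278°) = 47.622529
C = V + |VC|·bis = (45.1661,-8.7460)
T_A = V + ((C−V)·d_A)·d_A = V + 43.6302·d_A = (30.5695,-21.0442)
T_B = V + ((C−V)·d_B)·d_B = V + 43.6302·d_B = (46.0416,10.3208)
sweep = 180° − θ = 132.7443°

center=(45.1661,-8.7460) T_A=(30.5695,-21.0442) T_B=(46.0416,10.3208) sweep=132.7443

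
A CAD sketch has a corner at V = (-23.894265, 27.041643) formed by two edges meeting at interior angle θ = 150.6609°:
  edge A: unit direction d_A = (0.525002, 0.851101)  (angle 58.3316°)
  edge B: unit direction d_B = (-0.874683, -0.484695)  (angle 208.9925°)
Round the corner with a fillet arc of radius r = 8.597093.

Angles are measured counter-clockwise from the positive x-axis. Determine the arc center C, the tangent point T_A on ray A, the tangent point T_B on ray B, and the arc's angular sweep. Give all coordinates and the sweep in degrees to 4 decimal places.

center=(-30.0297,33.4706) T_A=(-22.7127,28.9571) T_B=(-25.8628,25.9508) sweep=29.3391

bisector direction at 133.6620° = (-0.690403,0.723425)
center distance |VC| = r/sin(θ/2) = 8.597093/sin(75.3304°) = 8.886780
C = V + |VC|·bis = (-30.0297,33.4706)
T_A = V + ((C−V)·d_A)·d_A = V + 2.2505·d_A = (-22.7127,28.9571)
T_B = V + ((C−V)·d_B)·d_B = V + 2.2505·d_B = (-25.8628,25.9508)
sweep = 180° − θ = 29.3391°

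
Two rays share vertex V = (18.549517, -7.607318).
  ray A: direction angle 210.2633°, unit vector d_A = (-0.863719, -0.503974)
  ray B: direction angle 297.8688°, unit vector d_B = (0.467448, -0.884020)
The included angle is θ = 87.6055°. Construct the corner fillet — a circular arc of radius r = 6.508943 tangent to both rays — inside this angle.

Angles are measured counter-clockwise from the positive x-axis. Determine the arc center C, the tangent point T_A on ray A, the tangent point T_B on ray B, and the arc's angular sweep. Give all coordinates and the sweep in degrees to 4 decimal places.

bisector direction at 254.0661° = (-0.274529,-0.961579)
center distance |VC| = r/sin(θ/2) = 6.508943/sin(43.8028°) = 9.403571
C = V + |VC|·bis = (15.9680,-16.6496)
T_A = V + ((C−V)·d_A)·d_A = V + 6.7868·d_A = (12.6876,-11.0277)
T_B = V + ((C−V)·d_B)·d_B = V + 6.7868·d_B = (21.7220,-13.6070)
sweep = 180° − θ = 92.3945°

center=(15.9680,-16.6496) T_A=(12.6876,-11.0277) T_B=(21.7220,-13.6070) sweep=92.3945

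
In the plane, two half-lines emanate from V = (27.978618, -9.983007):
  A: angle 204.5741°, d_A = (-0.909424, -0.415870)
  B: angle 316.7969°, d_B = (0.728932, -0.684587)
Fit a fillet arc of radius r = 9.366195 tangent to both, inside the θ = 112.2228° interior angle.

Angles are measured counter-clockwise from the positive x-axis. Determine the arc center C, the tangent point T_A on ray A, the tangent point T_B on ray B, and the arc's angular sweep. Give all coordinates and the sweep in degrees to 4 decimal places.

bisector direction at 260.6855° = (-0.161854,-0.986815)
center distance |VC| = r/sin(θ/2) = 9.366195/sin(56.1114°) = 11.282897
C = V + |VC|·bis = (26.1524,-21.1171)
T_A = V + ((C−V)·d_A)·d_A = V + 6.2911·d_A = (22.2573,-12.5993)
T_B = V + ((C−V)·d_B)·d_B = V + 6.2911·d_B = (32.5644,-14.2898)
sweep = 180° − θ = 67.7772°

center=(26.1524,-21.1171) T_A=(22.2573,-12.5993) T_B=(32.5644,-14.2898) sweep=67.7772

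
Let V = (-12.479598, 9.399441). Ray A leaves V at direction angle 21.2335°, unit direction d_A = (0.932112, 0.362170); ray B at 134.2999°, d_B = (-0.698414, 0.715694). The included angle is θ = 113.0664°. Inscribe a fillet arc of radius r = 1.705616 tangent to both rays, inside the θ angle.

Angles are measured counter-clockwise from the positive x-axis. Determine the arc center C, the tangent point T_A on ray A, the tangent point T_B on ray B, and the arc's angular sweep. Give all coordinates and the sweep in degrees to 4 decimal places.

bisector direction at 77.7667° = (0.211893,0.977293)
center distance |VC| = r/sin(θ/2) = 1.705616/sin(56.5332°) = 2.044599
C = V + |VC|·bis = (-12.0464,11.3976)
T_A = V + ((C−V)·d_A)·d_A = V + 1.1275·d_A = (-11.4286,9.8078)
T_B = V + ((C−V)·d_B)·d_B = V + 1.1275·d_B = (-13.2671,10.2064)
sweep = 180° − θ = 66.9336°

center=(-12.0464,11.3976) T_A=(-11.4286,9.8078) T_B=(-13.2671,10.2064) sweep=66.9336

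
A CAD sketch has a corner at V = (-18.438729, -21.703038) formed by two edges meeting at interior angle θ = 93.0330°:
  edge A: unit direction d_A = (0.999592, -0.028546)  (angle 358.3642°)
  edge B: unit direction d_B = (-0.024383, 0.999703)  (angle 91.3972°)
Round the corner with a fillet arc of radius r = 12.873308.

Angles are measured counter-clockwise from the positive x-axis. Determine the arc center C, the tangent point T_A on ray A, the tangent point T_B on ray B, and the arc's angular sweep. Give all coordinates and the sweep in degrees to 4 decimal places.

bisector direction at 44.8807° = (0.708578,0.705633)
center distance |VC| = r/sin(θ/2) = 12.873308/sin(46.5165°) = 17.742275
C = V + |VC|·bis = (-5.8670,-9.1835)
T_A = V + ((C−V)·d_A)·d_A = V + 12.2093·d_A = (-6.2344,-22.0516)
T_B = V + ((C−V)·d_B)·d_B = V + 12.2093·d_B = (-18.7364,-9.4974)
sweep = 180° − θ = 86.9670°

center=(-5.8670,-9.1835) T_A=(-6.2344,-22.0516) T_B=(-18.7364,-9.4974) sweep=86.9670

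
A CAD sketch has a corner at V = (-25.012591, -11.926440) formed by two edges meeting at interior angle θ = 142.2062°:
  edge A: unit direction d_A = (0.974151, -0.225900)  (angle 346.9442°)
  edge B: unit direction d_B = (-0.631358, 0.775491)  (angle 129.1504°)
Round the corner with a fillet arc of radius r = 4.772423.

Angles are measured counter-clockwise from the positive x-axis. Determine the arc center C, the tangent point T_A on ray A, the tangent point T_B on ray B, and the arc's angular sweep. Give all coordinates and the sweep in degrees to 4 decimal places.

bisector direction at 58.0473° = (0.529219,0.848485)
center distance |VC| = r/sin(θ/2) = 4.772423/sin(71.1031°) = 5.044296
C = V + |VC|·bis = (-22.3431,-7.6464)
T_A = V + ((C−V)·d_A)·d_A = V + 1.6337·d_A = (-23.4211,-12.2955)
T_B = V + ((C−V)·d_B)·d_B = V + 1.6337·d_B = (-26.0440,-10.6595)
sweep = 180° − θ = 37.7938°

center=(-22.3431,-7.6464) T_A=(-23.4211,-12.2955) T_B=(-26.0440,-10.6595) sweep=37.7938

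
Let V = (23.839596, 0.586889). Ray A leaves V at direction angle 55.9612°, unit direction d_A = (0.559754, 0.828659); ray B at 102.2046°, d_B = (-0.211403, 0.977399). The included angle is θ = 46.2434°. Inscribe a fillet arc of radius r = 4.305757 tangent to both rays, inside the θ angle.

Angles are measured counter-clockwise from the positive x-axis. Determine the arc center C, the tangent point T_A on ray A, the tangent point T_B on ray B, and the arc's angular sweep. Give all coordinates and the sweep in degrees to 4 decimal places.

center=(25.9162,11.3533) T_A=(29.4842,8.9432) T_B=(21.7078,10.4431) sweep=133.7566

bisector direction at 79.0829° = (0.189389,0.981902)
center distance |VC| = r/sin(θ/2) = 4.305757/sin(23.1217°) = 10.964901
C = V + |VC|·bis = (25.9162,11.3533)
T_A = V + ((C−V)·d_A)·d_A = V + 10.0841·d_A = (29.4842,8.9432)
T_B = V + ((C−V)·d_B)·d_B = V + 10.0841·d_B = (21.7078,10.4431)
sweep = 180° − θ = 133.7566°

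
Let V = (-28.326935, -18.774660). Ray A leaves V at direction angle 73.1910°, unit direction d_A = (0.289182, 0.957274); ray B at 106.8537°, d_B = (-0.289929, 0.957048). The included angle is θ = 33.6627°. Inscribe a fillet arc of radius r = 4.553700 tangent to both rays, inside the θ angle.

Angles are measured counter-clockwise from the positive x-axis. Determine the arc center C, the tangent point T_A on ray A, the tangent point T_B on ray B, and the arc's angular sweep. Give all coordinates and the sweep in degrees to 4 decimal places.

bisector direction at 90.0224° = (-0.000390,1.000000)
center distance |VC| = r/sin(θ/2) = 4.553700/sin(16.8314°) = 15.726515
C = V + |VC|·bis = (-28.3331,-3.0481)
T_A = V + ((C−V)·d_A)·d_A = V + 15.0528·d_A = (-23.9739,-4.3650)
T_B = V + ((C−V)·d_B)·d_B = V + 15.0528·d_B = (-32.6912,-4.3684)
sweep = 180° − θ = 146.3373°

center=(-28.3331,-3.0481) T_A=(-23.9739,-4.3650) T_B=(-32.6912,-4.3684) sweep=146.3373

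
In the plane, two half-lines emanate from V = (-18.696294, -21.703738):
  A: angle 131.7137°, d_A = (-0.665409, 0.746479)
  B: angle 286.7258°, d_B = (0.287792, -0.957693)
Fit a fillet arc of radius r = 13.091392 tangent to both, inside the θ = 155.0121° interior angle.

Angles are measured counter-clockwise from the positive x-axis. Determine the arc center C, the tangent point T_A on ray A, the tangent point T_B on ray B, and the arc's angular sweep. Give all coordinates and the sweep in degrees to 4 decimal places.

bisector direction at 209.2198° = (-0.872754,-0.488161)
center distance |VC| = r/sin(θ/2) = 13.091392/sin(77.5061°) = 13.408931
C = V + |VC|·bis = (-30.3990,-28.2494)
T_A = V + ((C−V)·d_A)·d_A = V + 2.9008·d_A = (-20.6265,-19.5383)
T_B = V + ((C−V)·d_B)·d_B = V + 2.9008·d_B = (-17.8615,-24.4819)
sweep = 180° − θ = 24.9879°

center=(-30.3990,-28.2494) T_A=(-20.6265,-19.5383) T_B=(-17.8615,-24.4819) sweep=24.9879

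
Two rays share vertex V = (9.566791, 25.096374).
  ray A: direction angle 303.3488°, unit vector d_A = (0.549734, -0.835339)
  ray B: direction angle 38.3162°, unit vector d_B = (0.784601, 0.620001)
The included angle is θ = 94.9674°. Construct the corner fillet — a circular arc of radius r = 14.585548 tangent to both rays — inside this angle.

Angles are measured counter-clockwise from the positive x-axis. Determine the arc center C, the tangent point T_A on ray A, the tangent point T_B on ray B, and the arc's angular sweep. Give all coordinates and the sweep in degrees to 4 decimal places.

bisector direction at 350.8325° = (0.987227,-0.159321)
center distance |VC| = r/sin(θ/2) = 14.585548/sin(47.4837°) = 19.788146
C = V + |VC|·bis = (29.1022,21.9437)
T_A = V + ((C−V)·d_A)·d_A = V + 13.3728·d_A = (16.9183,13.9255)
T_B = V + ((C−V)·d_B)·d_B = V + 13.3728·d_B = (20.0591,33.3875)
sweep = 180° − θ = 85.0326°

center=(29.1022,21.9437) T_A=(16.9183,13.9255) T_B=(20.0591,33.3875) sweep=85.0326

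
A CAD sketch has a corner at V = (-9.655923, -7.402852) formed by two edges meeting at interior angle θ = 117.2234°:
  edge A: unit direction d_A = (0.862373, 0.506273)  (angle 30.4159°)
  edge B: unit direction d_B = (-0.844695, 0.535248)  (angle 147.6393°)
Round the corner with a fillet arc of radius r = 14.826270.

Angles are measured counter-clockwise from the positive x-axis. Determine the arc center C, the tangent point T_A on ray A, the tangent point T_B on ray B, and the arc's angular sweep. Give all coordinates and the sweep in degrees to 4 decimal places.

center=(-9.3612,9.9626) T_A=(-1.8550,-2.8232) T_B=(-17.2969,-2.5611) sweep=62.7766

bisector direction at 89.0276° = (0.016971,0.999856)
center distance |VC| = r/sin(θ/2) = 14.826270/sin(58.6117°) = 17.367944
C = V + |VC|·bis = (-9.3612,9.9626)
T_A = V + ((C−V)·d_A)·d_A = V + 9.0458·d_A = (-1.8550,-2.8232)
T_B = V + ((C−V)·d_B)·d_B = V + 9.0458·d_B = (-17.2969,-2.5611)
sweep = 180° − θ = 62.7766°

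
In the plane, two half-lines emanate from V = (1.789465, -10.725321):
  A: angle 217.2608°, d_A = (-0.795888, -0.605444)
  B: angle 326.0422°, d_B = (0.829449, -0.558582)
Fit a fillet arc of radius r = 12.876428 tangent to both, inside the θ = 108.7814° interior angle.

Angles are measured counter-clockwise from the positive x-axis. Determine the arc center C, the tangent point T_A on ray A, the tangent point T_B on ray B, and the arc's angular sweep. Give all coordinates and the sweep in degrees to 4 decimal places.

bisector direction at 271.6515° = (0.028820,-0.999585)
center distance |VC| = r/sin(θ/2) = 12.876428/sin(54.3907°) = 15.838043
C = V + |VC|·bis = (2.2459,-26.5568)
T_A = V + ((C−V)·d_A)·d_A = V + 9.2218·d_A = (-5.5500,-16.3086)
T_B = V + ((C−V)·d_B)·d_B = V + 9.2218·d_B = (9.4385,-15.8764)
sweep = 180° − θ = 71.2186°

center=(2.2459,-26.5568) T_A=(-5.5500,-16.3086) T_B=(9.4385,-15.8764) sweep=71.2186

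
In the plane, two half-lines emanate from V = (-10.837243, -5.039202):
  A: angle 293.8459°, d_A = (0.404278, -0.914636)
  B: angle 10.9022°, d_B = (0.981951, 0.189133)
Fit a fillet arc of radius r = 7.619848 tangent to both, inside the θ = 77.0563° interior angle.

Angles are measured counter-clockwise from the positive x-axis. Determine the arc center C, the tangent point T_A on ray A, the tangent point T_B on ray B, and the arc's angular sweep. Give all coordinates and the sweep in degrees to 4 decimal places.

center=(0.0010,-10.7116) T_A=(-6.9684,-13.7921) T_B=(-1.4402,-3.2292) sweep=102.9437

bisector direction at 332.3740° = (0.885994,-0.463697)
center distance |VC| = r/sin(θ/2) = 7.619848/sin(38.5281°) = 12.232878
C = V + |VC|·bis = (0.0010,-10.7116)
T_A = V + ((C−V)·d_A)·d_A = V + 9.5698·d_A = (-6.9684,-13.7921)
T_B = V + ((C−V)·d_B)·d_B = V + 9.5698·d_B = (-1.4402,-3.2292)
sweep = 180° − θ = 102.9437°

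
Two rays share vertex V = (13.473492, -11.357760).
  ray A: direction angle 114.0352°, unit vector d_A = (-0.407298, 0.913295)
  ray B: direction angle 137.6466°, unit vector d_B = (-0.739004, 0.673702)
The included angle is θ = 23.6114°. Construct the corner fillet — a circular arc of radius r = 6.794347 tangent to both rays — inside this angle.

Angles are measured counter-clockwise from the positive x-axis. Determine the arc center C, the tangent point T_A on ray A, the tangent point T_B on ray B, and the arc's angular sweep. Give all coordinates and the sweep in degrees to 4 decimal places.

center=(-5.9716,15.5630) T_A=(0.2336,18.3303) T_B=(-10.5490,10.5420) sweep=156.3886

bisector direction at 125.8409° = (-0.585536,0.810646)
center distance |VC| = r/sin(θ/2) = 6.794347/sin(11.8057°) = 33.209018
C = V + |VC|·bis = (-5.9716,15.5630)
T_A = V + ((C−V)·d_A)·d_A = V + 32.5065·d_A = (0.2336,18.3303)
T_B = V + ((C−V)·d_B)·d_B = V + 32.5065·d_B = (-10.5490,10.5420)
sweep = 180° − θ = 156.3886°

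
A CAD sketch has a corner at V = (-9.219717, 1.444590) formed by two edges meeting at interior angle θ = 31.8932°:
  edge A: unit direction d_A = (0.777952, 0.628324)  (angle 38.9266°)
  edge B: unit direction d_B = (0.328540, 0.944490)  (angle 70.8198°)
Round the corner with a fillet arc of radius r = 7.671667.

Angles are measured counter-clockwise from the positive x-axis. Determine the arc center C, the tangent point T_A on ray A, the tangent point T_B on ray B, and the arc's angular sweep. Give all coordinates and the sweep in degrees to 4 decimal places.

bisector direction at 54.8732° = (0.575388,0.817881)
center distance |VC| = r/sin(θ/2) = 7.671667/sin(15.9466°) = 27.923236
C = V + |VC|·bis = (6.8470,24.2825)
T_A = V + ((C−V)·d_A)·d_A = V + 26.8487·d_A = (11.6673,18.3143)
T_B = V + ((C−V)·d_B)·d_B = V + 26.8487·d_B = (-0.3988,26.8029)
sweep = 180° − θ = 148.1068°

center=(6.8470,24.2825) T_A=(11.6673,18.3143) T_B=(-0.3988,26.8029) sweep=148.1068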